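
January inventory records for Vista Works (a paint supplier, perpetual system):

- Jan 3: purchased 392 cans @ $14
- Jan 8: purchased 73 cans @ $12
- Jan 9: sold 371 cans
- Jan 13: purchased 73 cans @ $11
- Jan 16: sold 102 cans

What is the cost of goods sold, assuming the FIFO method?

COGS = $6,452

Jan 9, 371 sold [FIFO — oldest first]: 371 @ $14 = $5,194
Jan 16, 102 sold [FIFO — oldest first]: 21 @ $14 + 73 @ $12 + 8 @ $11 = $1,258
Total COGS = $5,194 + $1,258 = $6,452
Ending inventory: 65 @ $11 = $715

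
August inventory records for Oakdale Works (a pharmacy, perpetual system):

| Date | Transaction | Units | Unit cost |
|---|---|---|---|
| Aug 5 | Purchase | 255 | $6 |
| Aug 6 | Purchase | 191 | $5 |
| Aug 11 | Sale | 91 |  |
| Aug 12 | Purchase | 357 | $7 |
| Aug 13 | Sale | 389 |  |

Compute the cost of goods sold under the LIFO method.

Aug 11, 91 sold [LIFO — newest first]: 91 @ $5 = $455
Aug 13, 389 sold [LIFO — newest first]: 357 @ $7 + 32 @ $5 = $2,659
Total COGS = $455 + $2,659 = $3,114
Ending inventory: 255 @ $6 + 68 @ $5 = $1,870

COGS = $3,114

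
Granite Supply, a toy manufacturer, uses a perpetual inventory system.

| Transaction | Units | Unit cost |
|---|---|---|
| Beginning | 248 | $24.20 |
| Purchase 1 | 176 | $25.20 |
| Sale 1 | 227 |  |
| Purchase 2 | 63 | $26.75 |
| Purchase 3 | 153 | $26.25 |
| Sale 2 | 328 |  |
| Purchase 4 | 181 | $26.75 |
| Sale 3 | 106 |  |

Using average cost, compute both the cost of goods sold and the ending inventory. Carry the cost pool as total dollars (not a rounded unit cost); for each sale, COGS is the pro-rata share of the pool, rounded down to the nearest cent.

After Beginning: 248 on hand, pool $6,001.60 (≈ $24.2000 each)
After Purchase 1: 424 on hand, pool $10,436.80 (≈ $24.6151 each)
Sale 1, sell 227: 227/424 × $10,436.80 → $5,587.62
After Purchase 2: 260 on hand, pool $6,534.43 (≈ $25.1324 each)
After Purchase 3: 413 on hand, pool $10,550.68 (≈ $25.5464 each)
Sale 2, sell 328: 328/413 × $10,550.68 → $8,379.23
After Purchase 4: 266 on hand, pool $7,013.20 (≈ $26.3654 each)
Sale 3, sell 106: 106/266 × $7,013.20 → $2,794.73
Total COGS = $5,587.62 + $8,379.23 + $2,794.73 = $16,761.58
Ending inventory (cost pool remaining) = $4,218.47

COGS = $16,761.58; ending inventory = $4,218.47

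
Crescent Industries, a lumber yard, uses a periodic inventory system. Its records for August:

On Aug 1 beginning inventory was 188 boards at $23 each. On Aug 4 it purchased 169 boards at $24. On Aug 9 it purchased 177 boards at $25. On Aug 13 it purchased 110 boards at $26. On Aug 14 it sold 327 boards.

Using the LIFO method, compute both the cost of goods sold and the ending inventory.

Aug 14, 327 sold [LIFO — newest first]: 110 @ $26 + 177 @ $25 + 40 @ $24 = $8,245
Ending inventory: 188 @ $23 + 129 @ $24 = $7,420

COGS = $8,245; ending inventory = $7,420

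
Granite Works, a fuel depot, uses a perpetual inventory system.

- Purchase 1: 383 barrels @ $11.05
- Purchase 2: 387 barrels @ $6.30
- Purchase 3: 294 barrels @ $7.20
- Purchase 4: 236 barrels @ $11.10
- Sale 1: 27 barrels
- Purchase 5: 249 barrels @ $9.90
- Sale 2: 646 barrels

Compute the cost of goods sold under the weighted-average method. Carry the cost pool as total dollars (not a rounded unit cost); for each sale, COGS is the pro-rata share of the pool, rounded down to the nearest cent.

After Purchase 1: 383 on hand, pool $4,232.15 (≈ $11.0500 each)
After Purchase 2: 770 on hand, pool $6,670.25 (≈ $8.6627 each)
After Purchase 3: 1064 on hand, pool $8,787.05 (≈ $8.2585 each)
After Purchase 4: 1300 on hand, pool $11,406.65 (≈ $8.7743 each)
Sale 1, sell 27: 27/1300 × $11,406.65 → $236.90
After Purchase 5: 1522 on hand, pool $13,634.85 (≈ $8.9585 each)
Sale 2, sell 646: 646/1522 × $13,634.85 → $5,787.19
Total COGS = $236.90 + $5,787.19 = $6,024.09
Ending inventory (cost pool remaining) = $7,847.66
Check: goods available $13,871.75 = COGS $6,024.09 + ending $7,847.66

COGS = $6,024.09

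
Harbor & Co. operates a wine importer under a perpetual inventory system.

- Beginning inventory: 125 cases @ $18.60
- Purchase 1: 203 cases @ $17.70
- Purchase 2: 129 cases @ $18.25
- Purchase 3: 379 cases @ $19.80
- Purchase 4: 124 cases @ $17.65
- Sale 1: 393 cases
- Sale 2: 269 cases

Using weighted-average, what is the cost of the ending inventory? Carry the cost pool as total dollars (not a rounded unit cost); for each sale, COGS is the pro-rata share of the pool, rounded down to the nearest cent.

After Beginning: 125 on hand, pool $2,325.00 (≈ $18.6000 each)
After Purchase 1: 328 on hand, pool $5,918.10 (≈ $18.0430 each)
After Purchase 2: 457 on hand, pool $8,272.35 (≈ $18.1014 each)
After Purchase 3: 836 on hand, pool $15,776.55 (≈ $18.8715 each)
After Purchase 4: 960 on hand, pool $17,965.15 (≈ $18.7137 each)
Sale 1, sell 393: 393/960 × $17,965.15 → $7,354.48
Sale 2, sell 269: 269/567 × $10,610.67 → $5,033.98
Total COGS = $7,354.48 + $5,033.98 = $12,388.46
Ending inventory (cost pool remaining) = $5,576.69

Ending inventory = $5,576.69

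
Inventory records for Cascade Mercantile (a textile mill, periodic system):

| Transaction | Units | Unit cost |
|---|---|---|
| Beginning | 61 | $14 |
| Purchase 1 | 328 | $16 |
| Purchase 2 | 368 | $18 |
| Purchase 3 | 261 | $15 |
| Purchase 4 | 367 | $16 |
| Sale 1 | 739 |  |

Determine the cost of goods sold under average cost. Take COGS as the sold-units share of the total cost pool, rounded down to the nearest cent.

Sale 1, sell 739: 739/1385 × $22,513.00 → $12,012.35
Ending inventory (cost pool remaining) = $10,500.65

COGS = $12,012.35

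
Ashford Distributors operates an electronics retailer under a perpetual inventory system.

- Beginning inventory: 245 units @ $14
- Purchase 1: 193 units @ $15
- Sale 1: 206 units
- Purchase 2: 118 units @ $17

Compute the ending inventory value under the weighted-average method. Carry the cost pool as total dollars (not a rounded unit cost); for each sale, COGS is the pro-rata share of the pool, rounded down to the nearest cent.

After Beginning: 245 on hand, pool $3,430.00 (≈ $14.0000 each)
After Purchase 1: 438 on hand, pool $6,325.00 (≈ $14.4406 each)
Sale 1, sell 206: 206/438 × $6,325.00 → $2,974.77
After Purchase 2: 350 on hand, pool $5,356.23 (≈ $15.3035 each)
Ending inventory (cost pool remaining) = $5,356.23

Ending inventory = $5,356.23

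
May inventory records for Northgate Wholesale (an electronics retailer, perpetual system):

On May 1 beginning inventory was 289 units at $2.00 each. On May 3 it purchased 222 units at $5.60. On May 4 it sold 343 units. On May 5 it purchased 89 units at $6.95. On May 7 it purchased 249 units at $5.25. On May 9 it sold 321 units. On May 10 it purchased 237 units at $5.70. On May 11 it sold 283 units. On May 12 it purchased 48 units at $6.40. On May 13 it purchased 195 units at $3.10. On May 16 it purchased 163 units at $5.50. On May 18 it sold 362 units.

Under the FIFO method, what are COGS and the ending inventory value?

COGS = $5,947.60; ending inventory = $958.50

May 4, 343 sold [FIFO — oldest first]: 289 @ $2.00 + 54 @ $5.60 = $880.40
May 9, 321 sold [FIFO — oldest first]: 168 @ $5.60 + 89 @ $6.95 + 64 @ $5.25 = $1,895.35
May 11, 283 sold [FIFO — oldest first]: 185 @ $5.25 + 98 @ $5.70 = $1,529.85
May 18, 362 sold [FIFO — oldest first]: 139 @ $5.70 + 48 @ $6.40 + 175 @ $3.10 = $1,642.00
Total COGS = $880.40 + $1,895.35 + $1,529.85 + $1,642.00 = $5,947.60
Ending inventory: 20 @ $3.10 + 163 @ $5.50 = $958.50
Check: goods available $6,906.10 = COGS $5,947.60 + ending $958.50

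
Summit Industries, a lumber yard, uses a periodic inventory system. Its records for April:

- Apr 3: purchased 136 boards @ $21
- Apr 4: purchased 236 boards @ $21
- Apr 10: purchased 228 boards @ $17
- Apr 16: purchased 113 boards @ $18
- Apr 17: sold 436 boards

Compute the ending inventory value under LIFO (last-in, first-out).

Ending inventory = $5,817

Apr 17, 436 sold [LIFO — newest first]: 113 @ $18 + 228 @ $17 + 95 @ $21 = $7,905
Ending inventory: 136 @ $21 + 141 @ $21 = $5,817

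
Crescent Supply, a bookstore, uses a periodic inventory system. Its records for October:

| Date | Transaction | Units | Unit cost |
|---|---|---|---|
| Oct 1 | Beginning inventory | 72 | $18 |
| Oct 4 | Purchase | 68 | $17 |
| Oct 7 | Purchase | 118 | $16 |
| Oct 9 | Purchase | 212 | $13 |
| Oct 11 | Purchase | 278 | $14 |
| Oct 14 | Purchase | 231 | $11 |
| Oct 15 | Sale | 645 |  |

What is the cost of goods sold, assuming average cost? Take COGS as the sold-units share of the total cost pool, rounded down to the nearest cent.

COGS = $8,913.38

Oct 15, sell 645: 645/979 × $13,529.00 → $8,913.38
Ending inventory (cost pool remaining) = $4,615.62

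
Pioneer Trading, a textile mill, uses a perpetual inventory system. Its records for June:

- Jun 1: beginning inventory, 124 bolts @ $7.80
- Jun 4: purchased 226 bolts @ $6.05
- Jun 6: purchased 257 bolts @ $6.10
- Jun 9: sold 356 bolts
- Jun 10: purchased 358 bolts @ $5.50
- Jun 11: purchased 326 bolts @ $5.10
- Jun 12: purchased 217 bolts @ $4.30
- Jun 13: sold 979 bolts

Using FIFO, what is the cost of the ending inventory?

Jun 9, 356 sold [FIFO — oldest first]: 124 @ $7.80 + 226 @ $6.05 + 6 @ $6.10 = $2,371.10
Jun 13, 979 sold [FIFO — oldest first]: 251 @ $6.10 + 358 @ $5.50 + 326 @ $5.10 + 44 @ $4.30 = $5,351.90
Total COGS = $2,371.10 + $5,351.90 = $7,723.00
Ending inventory: 173 @ $4.30 = $743.90

Ending inventory = $743.90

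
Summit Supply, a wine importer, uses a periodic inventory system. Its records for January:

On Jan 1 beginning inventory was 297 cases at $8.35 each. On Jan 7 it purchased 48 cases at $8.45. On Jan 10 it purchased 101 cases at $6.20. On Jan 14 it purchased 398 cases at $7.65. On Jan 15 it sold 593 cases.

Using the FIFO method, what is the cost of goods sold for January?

COGS = $4,636.30

Jan 15, 593 sold [FIFO — oldest first]: 297 @ $8.35 + 48 @ $8.45 + 101 @ $6.20 + 147 @ $7.65 = $4,636.30
Ending inventory: 251 @ $7.65 = $1,920.15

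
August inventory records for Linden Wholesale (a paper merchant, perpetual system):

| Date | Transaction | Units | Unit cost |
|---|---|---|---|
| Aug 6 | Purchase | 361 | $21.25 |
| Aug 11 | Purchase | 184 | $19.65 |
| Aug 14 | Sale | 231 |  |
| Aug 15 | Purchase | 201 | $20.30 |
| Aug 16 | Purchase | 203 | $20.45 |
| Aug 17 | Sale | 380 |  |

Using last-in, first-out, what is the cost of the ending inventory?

Aug 14, 231 sold [LIFO — newest first]: 184 @ $19.65 + 47 @ $21.25 = $4,614.35
Aug 17, 380 sold [LIFO — newest first]: 203 @ $20.45 + 177 @ $20.30 = $7,744.45
Total COGS = $4,614.35 + $7,744.45 = $12,358.80
Ending inventory: 314 @ $21.25 + 24 @ $20.30 = $7,159.70

Ending inventory = $7,159.70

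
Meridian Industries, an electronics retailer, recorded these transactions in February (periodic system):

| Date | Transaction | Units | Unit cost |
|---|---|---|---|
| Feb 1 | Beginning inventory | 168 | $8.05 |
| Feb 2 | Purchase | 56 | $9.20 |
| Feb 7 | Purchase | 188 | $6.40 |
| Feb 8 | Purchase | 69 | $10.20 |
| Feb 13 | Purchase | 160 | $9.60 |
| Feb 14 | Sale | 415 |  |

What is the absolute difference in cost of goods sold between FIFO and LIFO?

FIFO COGS: 168 @ $8.05 + 56 @ $9.20 + 188 @ $6.40 + 3 @ $10.20 = $3,101.40
LIFO COGS: 160 @ $9.60 + 69 @ $10.20 + 186 @ $6.40 = $3,430.20
Difference = |$3,101.40 − $3,430.20| = $328.80

$328.80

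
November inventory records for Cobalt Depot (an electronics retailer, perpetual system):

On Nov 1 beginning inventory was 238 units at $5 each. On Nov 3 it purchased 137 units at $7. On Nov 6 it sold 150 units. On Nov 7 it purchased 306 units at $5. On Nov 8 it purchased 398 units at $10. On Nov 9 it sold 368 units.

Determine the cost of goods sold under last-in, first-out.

Nov 6, 150 sold [LIFO — newest first]: 137 @ $7 + 13 @ $5 = $1,024
Nov 9, 368 sold [LIFO — newest first]: 368 @ $10 = $3,680
Total COGS = $1,024 + $3,680 = $4,704
Ending inventory: 225 @ $5 + 306 @ $5 + 30 @ $10 = $2,955
Check: goods available $7,659 = COGS $4,704 + ending $2,955

COGS = $4,704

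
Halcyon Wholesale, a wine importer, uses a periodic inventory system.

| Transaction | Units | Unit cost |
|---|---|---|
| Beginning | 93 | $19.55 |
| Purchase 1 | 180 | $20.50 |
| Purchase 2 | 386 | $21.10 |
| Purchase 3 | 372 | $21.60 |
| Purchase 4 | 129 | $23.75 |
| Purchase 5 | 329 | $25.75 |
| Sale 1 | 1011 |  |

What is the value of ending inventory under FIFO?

Ending inventory = $11,967.50

Sale 1 (1011) [FIFO — oldest first]: 93 @ $19.55 + 180 @ $20.50 + 386 @ $21.10 + 352 @ $21.60 = $21,255.95
Ending inventory: 20 @ $21.60 + 129 @ $23.75 + 329 @ $25.75 = $11,967.50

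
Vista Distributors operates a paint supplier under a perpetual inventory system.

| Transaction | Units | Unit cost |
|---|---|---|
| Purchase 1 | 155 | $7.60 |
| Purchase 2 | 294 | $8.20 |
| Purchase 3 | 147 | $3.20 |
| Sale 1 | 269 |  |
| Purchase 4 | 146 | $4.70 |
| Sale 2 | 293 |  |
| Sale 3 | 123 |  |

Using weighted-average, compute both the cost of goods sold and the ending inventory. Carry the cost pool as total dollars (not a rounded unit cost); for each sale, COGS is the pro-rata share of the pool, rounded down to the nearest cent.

COGS = $4,394.32; ending inventory = $351.08

After Purchase 1: 155 on hand, pool $1,178.00 (≈ $7.6000 each)
After Purchase 2: 449 on hand, pool $3,588.80 (≈ $7.9929 each)
After Purchase 3: 596 on hand, pool $4,059.20 (≈ $6.8107 each)
Sale 1, sell 269: 269/596 × $4,059.20 → $1,832.08
After Purchase 4: 473 on hand, pool $2,913.32 (≈ $6.1592 each)
Sale 2, sell 293: 293/473 × $2,913.32 → $1,804.65
Sale 3, sell 123: 123/180 × $1,108.67 → $757.59
Total COGS = $1,832.08 + $1,804.65 + $757.59 = $4,394.32
Ending inventory (cost pool remaining) = $351.08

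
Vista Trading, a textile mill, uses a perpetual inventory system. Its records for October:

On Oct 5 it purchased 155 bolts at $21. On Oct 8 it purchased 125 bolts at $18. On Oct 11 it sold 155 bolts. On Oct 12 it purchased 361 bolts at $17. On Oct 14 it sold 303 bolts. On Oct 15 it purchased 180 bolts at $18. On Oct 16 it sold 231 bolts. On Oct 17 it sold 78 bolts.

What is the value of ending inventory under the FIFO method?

Oct 11, 155 sold [FIFO — oldest first]: 155 @ $21 = $3,255
Oct 14, 303 sold [FIFO — oldest first]: 125 @ $18 + 178 @ $17 = $5,276
Oct 16, 231 sold [FIFO — oldest first]: 183 @ $17 + 48 @ $18 = $3,975
Oct 17, 78 sold [FIFO — oldest first]: 78 @ $18 = $1,404
Total COGS = $3,255 + $5,276 + $3,975 + $1,404 = $13,910
Ending inventory: 54 @ $18 = $972

Ending inventory = $972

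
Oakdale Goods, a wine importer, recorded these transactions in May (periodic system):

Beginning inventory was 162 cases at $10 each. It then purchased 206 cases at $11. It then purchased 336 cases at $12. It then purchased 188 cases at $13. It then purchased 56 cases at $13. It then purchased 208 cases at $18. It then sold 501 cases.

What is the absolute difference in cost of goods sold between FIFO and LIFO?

$2,022

FIFO COGS: 162 @ $10 + 206 @ $11 + 133 @ $12 = $5,482
LIFO COGS: 208 @ $18 + 56 @ $13 + 188 @ $13 + 49 @ $12 = $7,504
Difference = |$5,482 − $7,504| = $2,022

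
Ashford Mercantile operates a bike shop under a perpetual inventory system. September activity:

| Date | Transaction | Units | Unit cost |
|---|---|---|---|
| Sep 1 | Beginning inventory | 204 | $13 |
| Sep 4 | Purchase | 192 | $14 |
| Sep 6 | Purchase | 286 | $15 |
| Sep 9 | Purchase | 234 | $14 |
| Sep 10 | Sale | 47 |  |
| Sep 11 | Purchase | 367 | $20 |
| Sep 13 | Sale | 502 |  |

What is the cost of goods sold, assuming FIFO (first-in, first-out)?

Sep 10, 47 sold [FIFO — oldest first]: 47 @ $13 = $611
Sep 13, 502 sold [FIFO — oldest first]: 157 @ $13 + 192 @ $14 + 153 @ $15 = $7,024
Total COGS = $611 + $7,024 = $7,635
Ending inventory: 133 @ $15 + 234 @ $14 + 367 @ $20 = $12,611

COGS = $7,635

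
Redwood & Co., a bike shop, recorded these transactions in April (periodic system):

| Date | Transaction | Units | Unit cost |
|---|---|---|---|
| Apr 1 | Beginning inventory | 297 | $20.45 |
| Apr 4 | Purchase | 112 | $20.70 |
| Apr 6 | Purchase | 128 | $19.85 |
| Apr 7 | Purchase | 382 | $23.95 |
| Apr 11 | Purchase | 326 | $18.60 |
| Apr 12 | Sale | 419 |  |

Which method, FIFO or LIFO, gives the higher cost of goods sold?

FIFO COGS: 297 @ $20.45 + 112 @ $20.70 + 10 @ $19.85 = $8,590.55
LIFO COGS: 326 @ $18.60 + 93 @ $23.95 = $8,290.95

FIFO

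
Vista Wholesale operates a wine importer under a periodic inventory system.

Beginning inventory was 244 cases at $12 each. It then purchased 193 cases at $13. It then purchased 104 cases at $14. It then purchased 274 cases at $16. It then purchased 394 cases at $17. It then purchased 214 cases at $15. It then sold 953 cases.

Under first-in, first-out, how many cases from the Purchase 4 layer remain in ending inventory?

256

Sale 1 (953) [FIFO — oldest first]: 244 @ $12 + 193 @ $13 + 104 @ $14 + 274 @ $16 + 138 @ $17 = $13,623
Ending inventory: 256 @ $17 + 214 @ $15 = $7,562
Check: goods available $21,185 = COGS $13,623 + ending $7,562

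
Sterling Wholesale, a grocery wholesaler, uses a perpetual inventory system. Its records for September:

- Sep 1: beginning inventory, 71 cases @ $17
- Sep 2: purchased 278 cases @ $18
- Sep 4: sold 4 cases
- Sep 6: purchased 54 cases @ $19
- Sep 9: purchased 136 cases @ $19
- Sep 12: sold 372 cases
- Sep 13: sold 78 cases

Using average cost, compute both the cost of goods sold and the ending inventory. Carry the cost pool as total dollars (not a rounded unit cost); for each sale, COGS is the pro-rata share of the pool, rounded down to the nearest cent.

After Sep 1: 71 on hand, pool $1,207.00 (≈ $17.0000 each)
After Sep 2: 349 on hand, pool $6,211.00 (≈ $17.7966 each)
Sep 4, sell 4: 4/349 × $6,211.00 → $71.18
After Sep 6: 399 on hand, pool $7,165.82 (≈ $17.9594 each)
After Sep 9: 535 on hand, pool $9,749.82 (≈ $18.2240 each)
Sep 12, sell 372: 372/535 × $9,749.82 → $6,779.31
Sep 13, sell 78: 78/163 × $2,970.51 → $1,421.47
Total COGS = $71.18 + $6,779.31 + $1,421.47 = $8,271.96
Ending inventory (cost pool remaining) = $1,549.04
Check: goods available $9,821.00 = COGS $8,271.96 + ending $1,549.04

COGS = $8,271.96; ending inventory = $1,549.04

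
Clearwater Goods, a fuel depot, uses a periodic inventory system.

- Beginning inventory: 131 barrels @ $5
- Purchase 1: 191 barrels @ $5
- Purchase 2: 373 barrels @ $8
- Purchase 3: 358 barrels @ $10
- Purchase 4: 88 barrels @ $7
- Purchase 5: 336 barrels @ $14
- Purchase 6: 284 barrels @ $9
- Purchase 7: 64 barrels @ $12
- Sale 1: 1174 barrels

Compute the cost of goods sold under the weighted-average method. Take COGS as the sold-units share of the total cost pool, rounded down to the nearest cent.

Sale 1, sell 1174: 1174/1825 × $16,818.00 → $10,818.81
Ending inventory (cost pool remaining) = $5,999.19

COGS = $10,818.81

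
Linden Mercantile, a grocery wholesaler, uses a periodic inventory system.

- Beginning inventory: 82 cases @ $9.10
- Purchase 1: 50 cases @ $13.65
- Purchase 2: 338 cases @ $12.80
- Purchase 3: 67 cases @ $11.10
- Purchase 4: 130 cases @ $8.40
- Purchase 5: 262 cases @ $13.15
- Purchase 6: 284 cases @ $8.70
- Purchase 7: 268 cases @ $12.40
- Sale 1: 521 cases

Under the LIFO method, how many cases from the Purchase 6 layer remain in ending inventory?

31

Sale 1 (521) [LIFO — newest first]: 268 @ $12.40 + 253 @ $8.70 = $5,524.30
Ending inventory: 82 @ $9.10 + 50 @ $13.65 + 338 @ $12.80 + 67 @ $11.10 + 130 @ $8.40 + 262 @ $13.15 + 31 @ $8.70 = $11,305.80
Check: goods available $16,830.10 = COGS $5,524.30 + ending $11,305.80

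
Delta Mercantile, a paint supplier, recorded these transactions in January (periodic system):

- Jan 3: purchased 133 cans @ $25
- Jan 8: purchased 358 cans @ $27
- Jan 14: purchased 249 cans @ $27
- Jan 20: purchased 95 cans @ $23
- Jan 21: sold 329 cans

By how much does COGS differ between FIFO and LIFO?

FIFO COGS: 133 @ $25 + 196 @ $27 = $8,617
LIFO COGS: 95 @ $23 + 234 @ $27 = $8,503
Difference = |$8,617 − $8,503| = $114

$114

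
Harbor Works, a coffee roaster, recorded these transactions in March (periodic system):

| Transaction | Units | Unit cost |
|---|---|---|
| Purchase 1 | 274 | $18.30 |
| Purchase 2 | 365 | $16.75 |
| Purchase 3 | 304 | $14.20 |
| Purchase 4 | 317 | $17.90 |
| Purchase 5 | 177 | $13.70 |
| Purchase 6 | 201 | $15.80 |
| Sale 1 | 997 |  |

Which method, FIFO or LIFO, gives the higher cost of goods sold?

FIFO

FIFO COGS: 274 @ $18.30 + 365 @ $16.75 + 304 @ $14.20 + 54 @ $17.90 = $16,411.35
LIFO COGS: 201 @ $15.80 + 177 @ $13.70 + 317 @ $17.90 + 302 @ $14.20 = $15,563.40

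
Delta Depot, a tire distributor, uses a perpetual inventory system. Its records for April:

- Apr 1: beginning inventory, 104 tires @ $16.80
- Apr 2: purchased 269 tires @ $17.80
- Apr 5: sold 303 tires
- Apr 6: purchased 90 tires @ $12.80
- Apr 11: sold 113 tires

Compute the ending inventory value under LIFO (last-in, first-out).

Apr 5, 303 sold [LIFO — newest first]: 269 @ $17.80 + 34 @ $16.80 = $5,359.40
Apr 11, 113 sold [LIFO — newest first]: 90 @ $12.80 + 23 @ $16.80 = $1,538.40
Total COGS = $5,359.40 + $1,538.40 = $6,897.80
Ending inventory: 47 @ $16.80 = $789.60
Check: goods available $7,687.40 = COGS $6,897.80 + ending $789.60

Ending inventory = $789.60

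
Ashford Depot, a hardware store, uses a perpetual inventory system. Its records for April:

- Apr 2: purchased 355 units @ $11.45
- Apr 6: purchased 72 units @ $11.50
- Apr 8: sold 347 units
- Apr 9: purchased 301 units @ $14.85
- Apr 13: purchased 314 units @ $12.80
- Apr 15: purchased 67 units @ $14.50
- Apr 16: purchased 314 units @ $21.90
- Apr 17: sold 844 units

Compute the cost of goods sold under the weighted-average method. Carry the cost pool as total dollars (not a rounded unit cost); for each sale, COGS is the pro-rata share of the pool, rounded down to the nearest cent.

After Apr 2: 355 on hand, pool $4,064.75 (≈ $11.4500 each)
After Apr 6: 427 on hand, pool $4,892.75 (≈ $11.4584 each)
Apr 8, sell 347: 347/427 × $4,892.75 → $3,976.07
After Apr 9: 381 on hand, pool $5,386.53 (≈ $14.1379 each)
After Apr 13: 695 on hand, pool $9,405.73 (≈ $13.5334 each)
After Apr 15: 762 on hand, pool $10,377.23 (≈ $13.6184 each)
After Apr 16: 1076 on hand, pool $17,253.83 (≈ $16.0352 each)
Apr 17, sell 844: 844/1076 × $17,253.83 → $13,533.67
Total COGS = $3,976.07 + $13,533.67 = $17,509.74
Ending inventory (cost pool remaining) = $3,720.16

COGS = $17,509.74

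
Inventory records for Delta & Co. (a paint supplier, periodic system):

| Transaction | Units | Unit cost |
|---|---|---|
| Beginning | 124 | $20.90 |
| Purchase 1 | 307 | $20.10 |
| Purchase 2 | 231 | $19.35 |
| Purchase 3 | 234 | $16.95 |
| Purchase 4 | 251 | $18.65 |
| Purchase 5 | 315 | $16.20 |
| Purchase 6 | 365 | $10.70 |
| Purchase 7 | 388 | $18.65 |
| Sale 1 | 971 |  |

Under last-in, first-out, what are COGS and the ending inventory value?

COGS = $14,673.30; ending inventory = $23,451.00

Sale 1 (971) [LIFO — newest first]: 388 @ $18.65 + 365 @ $10.70 + 218 @ $16.20 = $14,673.30
Ending inventory: 124 @ $20.90 + 307 @ $20.10 + 231 @ $19.35 + 234 @ $16.95 + 251 @ $18.65 + 97 @ $16.20 = $23,451.00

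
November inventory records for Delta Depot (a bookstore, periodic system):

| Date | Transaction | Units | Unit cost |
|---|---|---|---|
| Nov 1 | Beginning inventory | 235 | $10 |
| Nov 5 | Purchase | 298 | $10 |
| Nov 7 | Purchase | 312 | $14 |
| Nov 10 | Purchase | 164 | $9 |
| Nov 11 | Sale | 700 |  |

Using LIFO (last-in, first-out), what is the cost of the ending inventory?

Ending inventory = $3,090

Nov 11, 700 sold [LIFO — newest first]: 164 @ $9 + 312 @ $14 + 224 @ $10 = $8,084
Ending inventory: 235 @ $10 + 74 @ $10 = $3,090
Check: goods available $11,174 = COGS $8,084 + ending $3,090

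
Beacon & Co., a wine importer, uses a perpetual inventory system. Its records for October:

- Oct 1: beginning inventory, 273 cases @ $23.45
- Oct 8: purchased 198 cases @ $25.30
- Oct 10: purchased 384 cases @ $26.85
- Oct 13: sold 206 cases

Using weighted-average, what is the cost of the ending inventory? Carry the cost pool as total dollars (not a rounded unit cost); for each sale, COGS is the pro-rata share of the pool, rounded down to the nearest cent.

Ending inventory = $16,488.13

After Oct 1: 273 on hand, pool $6,401.85 (≈ $23.4500 each)
After Oct 8: 471 on hand, pool $11,411.25 (≈ $24.2277 each)
After Oct 10: 855 on hand, pool $21,721.65 (≈ $25.4054 each)
Oct 13, sell 206: 206/855 × $21,721.65 → $5,233.52
Ending inventory (cost pool remaining) = $16,488.13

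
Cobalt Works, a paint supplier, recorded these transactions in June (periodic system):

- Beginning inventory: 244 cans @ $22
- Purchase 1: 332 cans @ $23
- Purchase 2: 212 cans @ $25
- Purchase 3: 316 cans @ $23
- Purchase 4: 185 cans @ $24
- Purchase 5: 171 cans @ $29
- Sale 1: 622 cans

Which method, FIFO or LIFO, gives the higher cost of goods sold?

FIFO COGS: 244 @ $22 + 332 @ $23 + 46 @ $25 = $14,154
LIFO COGS: 171 @ $29 + 185 @ $24 + 266 @ $23 = $15,517

LIFO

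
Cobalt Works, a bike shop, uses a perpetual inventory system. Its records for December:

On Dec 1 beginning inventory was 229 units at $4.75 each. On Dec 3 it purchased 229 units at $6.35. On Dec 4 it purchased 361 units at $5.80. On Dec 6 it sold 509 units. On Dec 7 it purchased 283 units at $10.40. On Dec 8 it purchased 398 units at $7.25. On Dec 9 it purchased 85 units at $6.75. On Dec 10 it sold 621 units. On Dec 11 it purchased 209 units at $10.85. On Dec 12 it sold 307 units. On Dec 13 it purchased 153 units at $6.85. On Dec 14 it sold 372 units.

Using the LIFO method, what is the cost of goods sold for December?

Dec 6, 509 sold [LIFO — newest first]: 361 @ $5.80 + 148 @ $6.35 = $3,033.60
Dec 10, 621 sold [LIFO — newest first]: 85 @ $6.75 + 398 @ $7.25 + 138 @ $10.40 = $4,894.45
Dec 12, 307 sold [LIFO — newest first]: 209 @ $10.85 + 98 @ $10.40 = $3,286.85
Dec 14, 372 sold [LIFO — newest first]: 153 @ $6.85 + 47 @ $10.40 + 81 @ $6.35 + 91 @ $4.75 = $2,483.45
Total COGS = $3,033.60 + $4,894.45 + $3,286.85 + $2,483.45 = $13,698.35
Ending inventory: 138 @ $4.75 = $655.50
Check: goods available $14,353.85 = COGS $13,698.35 + ending $655.50

COGS = $13,698.35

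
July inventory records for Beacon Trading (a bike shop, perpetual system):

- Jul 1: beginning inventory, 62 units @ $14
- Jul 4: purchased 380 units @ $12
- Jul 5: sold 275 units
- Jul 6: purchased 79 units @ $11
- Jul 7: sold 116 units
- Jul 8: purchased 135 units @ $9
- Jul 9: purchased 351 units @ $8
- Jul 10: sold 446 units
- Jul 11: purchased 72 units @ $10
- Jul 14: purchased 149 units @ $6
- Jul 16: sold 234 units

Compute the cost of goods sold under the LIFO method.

Jul 5, 275 sold [LIFO — newest first]: 275 @ $12 = $3,300
Jul 7, 116 sold [LIFO — newest first]: 79 @ $11 + 37 @ $12 = $1,313
Jul 10, 446 sold [LIFO — newest first]: 351 @ $8 + 95 @ $9 = $3,663
Jul 16, 234 sold [LIFO — newest first]: 149 @ $6 + 72 @ $10 + 13 @ $9 = $1,731
Total COGS = $3,300 + $1,313 + $3,663 + $1,731 = $10,007
Ending inventory: 62 @ $14 + 68 @ $12 + 27 @ $9 = $1,927

COGS = $10,007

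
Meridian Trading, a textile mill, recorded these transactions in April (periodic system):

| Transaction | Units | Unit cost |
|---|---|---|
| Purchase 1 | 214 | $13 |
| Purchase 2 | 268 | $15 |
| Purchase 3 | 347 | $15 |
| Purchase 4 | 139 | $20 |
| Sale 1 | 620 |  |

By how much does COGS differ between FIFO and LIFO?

FIFO COGS: 214 @ $13 + 268 @ $15 + 138 @ $15 = $8,872
LIFO COGS: 139 @ $20 + 347 @ $15 + 134 @ $15 = $9,995
Difference = |$8,872 − $9,995| = $1,123

$1,123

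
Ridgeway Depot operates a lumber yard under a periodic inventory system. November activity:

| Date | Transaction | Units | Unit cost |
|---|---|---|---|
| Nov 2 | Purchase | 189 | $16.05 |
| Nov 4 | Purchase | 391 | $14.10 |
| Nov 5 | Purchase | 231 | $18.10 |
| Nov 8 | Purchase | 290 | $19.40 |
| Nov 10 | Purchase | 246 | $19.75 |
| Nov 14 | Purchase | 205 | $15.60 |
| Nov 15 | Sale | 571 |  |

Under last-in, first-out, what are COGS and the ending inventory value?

Nov 15, 571 sold [LIFO — newest first]: 205 @ $15.60 + 246 @ $19.75 + 120 @ $19.40 = $10,384.50
Ending inventory: 189 @ $16.05 + 391 @ $14.10 + 231 @ $18.10 + 170 @ $19.40 = $16,025.65

COGS = $10,384.50; ending inventory = $16,025.65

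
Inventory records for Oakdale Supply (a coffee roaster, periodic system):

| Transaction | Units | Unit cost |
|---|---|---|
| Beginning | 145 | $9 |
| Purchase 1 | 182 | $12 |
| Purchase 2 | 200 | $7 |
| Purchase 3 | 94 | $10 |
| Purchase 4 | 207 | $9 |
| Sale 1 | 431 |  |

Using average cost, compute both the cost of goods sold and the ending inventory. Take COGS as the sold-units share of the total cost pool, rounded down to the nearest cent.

Sale 1, sell 431: 431/828 × $7,692.00 → $4,003.92
Ending inventory (cost pool remaining) = $3,688.08
Check: goods available $7,692.00 = COGS $4,003.92 + ending $3,688.08

COGS = $4,003.92; ending inventory = $3,688.08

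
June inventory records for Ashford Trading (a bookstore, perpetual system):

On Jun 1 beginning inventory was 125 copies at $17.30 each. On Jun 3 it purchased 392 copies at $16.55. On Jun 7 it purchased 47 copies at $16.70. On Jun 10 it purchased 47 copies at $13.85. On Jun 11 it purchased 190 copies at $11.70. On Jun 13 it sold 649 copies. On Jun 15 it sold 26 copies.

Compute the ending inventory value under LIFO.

Jun 13, 649 sold [LIFO — newest first]: 190 @ $11.70 + 47 @ $13.85 + 47 @ $16.70 + 365 @ $16.55 = $9,699.60
Jun 15, 26 sold [LIFO — newest first]: 26 @ $16.55 = $430.30
Total COGS = $9,699.60 + $430.30 = $10,129.90
Ending inventory: 125 @ $17.30 + 1 @ $16.55 = $2,179.05

Ending inventory = $2,179.05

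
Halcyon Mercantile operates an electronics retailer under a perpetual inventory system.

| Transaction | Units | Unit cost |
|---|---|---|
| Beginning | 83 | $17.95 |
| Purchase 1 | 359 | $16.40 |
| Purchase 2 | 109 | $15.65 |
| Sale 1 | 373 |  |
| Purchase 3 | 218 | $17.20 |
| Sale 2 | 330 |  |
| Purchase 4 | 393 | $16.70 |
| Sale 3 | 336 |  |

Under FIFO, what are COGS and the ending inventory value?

Sale 1 (373) [FIFO — oldest first]: 83 @ $17.95 + 290 @ $16.40 = $6,245.85
Sale 2 (330) [FIFO — oldest first]: 69 @ $16.40 + 109 @ $15.65 + 152 @ $17.20 = $5,451.85
Sale 3 (336) [FIFO — oldest first]: 66 @ $17.20 + 270 @ $16.70 = $5,644.20
Total COGS = $6,245.85 + $5,451.85 + $5,644.20 = $17,341.90
Ending inventory: 123 @ $16.70 = $2,054.10
Check: goods available $19,396.00 = COGS $17,341.90 + ending $2,054.10

COGS = $17,341.90; ending inventory = $2,054.10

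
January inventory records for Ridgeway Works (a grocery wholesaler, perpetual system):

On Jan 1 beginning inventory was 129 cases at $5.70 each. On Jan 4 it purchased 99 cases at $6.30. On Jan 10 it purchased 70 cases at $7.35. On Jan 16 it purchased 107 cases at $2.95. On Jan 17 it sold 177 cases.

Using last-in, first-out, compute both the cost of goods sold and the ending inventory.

COGS = $830.15; ending inventory = $1,359.00

Jan 17, 177 sold [LIFO — newest first]: 107 @ $2.95 + 70 @ $7.35 = $830.15
Ending inventory: 129 @ $5.70 + 99 @ $6.30 = $1,359.00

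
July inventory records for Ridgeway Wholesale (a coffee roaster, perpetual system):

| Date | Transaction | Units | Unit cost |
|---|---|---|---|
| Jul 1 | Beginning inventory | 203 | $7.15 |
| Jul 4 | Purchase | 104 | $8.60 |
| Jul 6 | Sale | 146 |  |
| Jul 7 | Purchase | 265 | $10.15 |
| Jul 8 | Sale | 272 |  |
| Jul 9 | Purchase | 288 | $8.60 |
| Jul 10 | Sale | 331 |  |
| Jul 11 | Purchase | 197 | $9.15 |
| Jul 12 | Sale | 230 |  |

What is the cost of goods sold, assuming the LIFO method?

COGS = $8,757.25

Jul 6, 146 sold [LIFO — newest first]: 104 @ $8.60 + 42 @ $7.15 = $1,194.70
Jul 8, 272 sold [LIFO — newest first]: 265 @ $10.15 + 7 @ $7.15 = $2,739.80
Jul 10, 331 sold [LIFO — newest first]: 288 @ $8.60 + 43 @ $7.15 = $2,784.25
Jul 12, 230 sold [LIFO — newest first]: 197 @ $9.15 + 33 @ $7.15 = $2,038.50
Total COGS = $1,194.70 + $2,739.80 + $2,784.25 + $2,038.50 = $8,757.25
Ending inventory: 78 @ $7.15 = $557.70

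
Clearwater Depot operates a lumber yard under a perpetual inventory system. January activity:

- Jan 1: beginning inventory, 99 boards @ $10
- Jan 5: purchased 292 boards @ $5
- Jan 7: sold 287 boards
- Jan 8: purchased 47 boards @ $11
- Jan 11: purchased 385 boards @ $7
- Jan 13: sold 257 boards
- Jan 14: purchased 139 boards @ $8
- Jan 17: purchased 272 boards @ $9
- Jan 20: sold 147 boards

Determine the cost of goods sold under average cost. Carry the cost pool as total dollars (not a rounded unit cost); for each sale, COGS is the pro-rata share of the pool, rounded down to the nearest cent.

After Jan 1: 99 on hand, pool $990.00 (≈ $10.0000 each)
After Jan 5: 391 on hand, pool $2,450.00 (≈ $6.2660 each)
Jan 7, sell 287: 287/391 × $2,450.00 → $1,798.33
After Jan 8: 151 on hand, pool $1,168.67 (≈ $7.7395 each)
After Jan 11: 536 on hand, pool $3,863.67 (≈ $7.2083 each)
Jan 13, sell 257: 257/536 × $3,863.67 → $1,852.54
After Jan 14: 418 on hand, pool $3,123.13 (≈ $7.4716 each)
After Jan 17: 690 on hand, pool $5,571.13 (≈ $8.0741 each)
Jan 20, sell 147: 147/690 × $5,571.13 → $1,186.89
Total COGS = $1,798.33 + $1,852.54 + $1,186.89 = $4,837.76
Ending inventory (cost pool remaining) = $4,384.24
Check: goods available $9,222.00 = COGS $4,837.76 + ending $4,384.24

COGS = $4,837.76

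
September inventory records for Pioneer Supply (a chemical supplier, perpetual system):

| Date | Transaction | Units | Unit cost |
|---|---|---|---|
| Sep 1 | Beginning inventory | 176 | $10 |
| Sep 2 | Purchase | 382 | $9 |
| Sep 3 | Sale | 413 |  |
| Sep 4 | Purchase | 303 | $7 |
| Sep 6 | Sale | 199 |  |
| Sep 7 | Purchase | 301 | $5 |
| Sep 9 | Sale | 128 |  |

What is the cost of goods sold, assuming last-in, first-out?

Sep 3, 413 sold [LIFO — newest first]: 382 @ $9 + 31 @ $10 = $3,748
Sep 6, 199 sold [LIFO — newest first]: 199 @ $7 = $1,393
Sep 9, 128 sold [LIFO — newest first]: 128 @ $5 = $640
Total COGS = $3,748 + $1,393 + $640 = $5,781
Ending inventory: 145 @ $10 + 104 @ $7 + 173 @ $5 = $3,043

COGS = $5,781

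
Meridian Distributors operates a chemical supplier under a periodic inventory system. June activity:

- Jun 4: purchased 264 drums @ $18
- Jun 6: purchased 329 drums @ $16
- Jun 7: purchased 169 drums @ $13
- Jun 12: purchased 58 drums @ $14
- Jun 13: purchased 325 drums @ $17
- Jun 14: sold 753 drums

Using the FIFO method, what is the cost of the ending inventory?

Jun 14, 753 sold [FIFO — oldest first]: 264 @ $18 + 329 @ $16 + 160 @ $13 = $12,096
Ending inventory: 9 @ $13 + 58 @ $14 + 325 @ $17 = $6,454

Ending inventory = $6,454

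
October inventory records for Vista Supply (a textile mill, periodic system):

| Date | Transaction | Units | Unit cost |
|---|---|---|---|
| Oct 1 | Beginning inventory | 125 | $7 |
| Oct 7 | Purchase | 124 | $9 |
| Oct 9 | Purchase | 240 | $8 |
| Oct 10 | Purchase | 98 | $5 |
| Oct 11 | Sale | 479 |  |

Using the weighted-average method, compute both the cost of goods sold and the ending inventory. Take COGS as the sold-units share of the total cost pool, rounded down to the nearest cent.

Oct 11, sell 479: 479/587 × $4,401.00 → $3,591.27
Ending inventory (cost pool remaining) = $809.73

COGS = $3,591.27; ending inventory = $809.73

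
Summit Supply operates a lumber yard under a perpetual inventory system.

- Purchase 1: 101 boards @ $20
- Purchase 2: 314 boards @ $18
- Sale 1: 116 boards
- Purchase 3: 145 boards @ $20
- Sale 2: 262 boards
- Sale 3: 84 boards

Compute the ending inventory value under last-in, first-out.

Ending inventory = $1,960

Sale 1 (116) [LIFO — newest first]: 116 @ $18 = $2,088
Sale 2 (262) [LIFO — newest first]: 145 @ $20 + 117 @ $18 = $5,006
Sale 3 (84) [LIFO — newest first]: 81 @ $18 + 3 @ $20 = $1,518
Total COGS = $2,088 + $5,006 + $1,518 = $8,612
Ending inventory: 98 @ $20 = $1,960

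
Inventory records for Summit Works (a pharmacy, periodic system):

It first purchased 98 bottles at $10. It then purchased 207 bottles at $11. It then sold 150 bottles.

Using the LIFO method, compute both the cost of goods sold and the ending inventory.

COGS = $1,650; ending inventory = $1,607

Sale 1 (150) [LIFO — newest first]: 150 @ $11 = $1,650
Ending inventory: 98 @ $10 + 57 @ $11 = $1,607
Check: goods available $3,257 = COGS $1,650 + ending $1,607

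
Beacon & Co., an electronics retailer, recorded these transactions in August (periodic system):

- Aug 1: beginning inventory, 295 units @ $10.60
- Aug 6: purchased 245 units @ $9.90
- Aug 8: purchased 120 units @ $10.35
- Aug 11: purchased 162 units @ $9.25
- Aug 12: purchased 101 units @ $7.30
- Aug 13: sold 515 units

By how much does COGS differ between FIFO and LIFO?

FIFO COGS: 295 @ $10.60 + 220 @ $9.90 = $5,305.00
LIFO COGS: 101 @ $7.30 + 162 @ $9.25 + 120 @ $10.35 + 132 @ $9.90 = $4,784.60
Difference = |$5,305.00 − $4,784.60| = $520.40

$520.40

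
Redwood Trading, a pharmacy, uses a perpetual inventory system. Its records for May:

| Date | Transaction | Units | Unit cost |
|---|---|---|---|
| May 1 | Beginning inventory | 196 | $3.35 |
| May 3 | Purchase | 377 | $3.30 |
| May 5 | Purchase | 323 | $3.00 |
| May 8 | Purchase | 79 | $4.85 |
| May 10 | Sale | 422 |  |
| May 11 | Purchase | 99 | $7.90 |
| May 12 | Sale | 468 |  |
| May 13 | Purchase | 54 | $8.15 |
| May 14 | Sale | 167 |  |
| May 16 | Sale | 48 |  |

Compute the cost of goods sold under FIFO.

COGS = $4,287.60

May 10, 422 sold [FIFO — oldest first]: 196 @ $3.35 + 226 @ $3.30 = $1,402.40
May 12, 468 sold [FIFO — oldest first]: 151 @ $3.30 + 317 @ $3.00 = $1,449.30
May 14, 167 sold [FIFO — oldest first]: 6 @ $3.00 + 79 @ $4.85 + 82 @ $7.90 = $1,048.95
May 16, 48 sold [FIFO — oldest first]: 17 @ $7.90 + 31 @ $8.15 = $386.95
Total COGS = $1,402.40 + $1,449.30 + $1,048.95 + $386.95 = $4,287.60
Ending inventory: 23 @ $8.15 = $187.45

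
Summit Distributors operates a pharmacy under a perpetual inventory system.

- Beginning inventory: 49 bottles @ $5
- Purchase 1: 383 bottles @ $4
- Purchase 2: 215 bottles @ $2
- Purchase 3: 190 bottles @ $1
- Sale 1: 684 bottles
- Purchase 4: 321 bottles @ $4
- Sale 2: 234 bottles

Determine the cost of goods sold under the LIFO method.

Sale 1 (684) [LIFO — newest first]: 190 @ $1 + 215 @ $2 + 279 @ $4 = $1,736
Sale 2 (234) [LIFO — newest first]: 234 @ $4 = $936
Total COGS = $1,736 + $936 = $2,672
Ending inventory: 49 @ $5 + 104 @ $4 + 87 @ $4 = $1,009
Check: goods available $3,681 = COGS $2,672 + ending $1,009

COGS = $2,672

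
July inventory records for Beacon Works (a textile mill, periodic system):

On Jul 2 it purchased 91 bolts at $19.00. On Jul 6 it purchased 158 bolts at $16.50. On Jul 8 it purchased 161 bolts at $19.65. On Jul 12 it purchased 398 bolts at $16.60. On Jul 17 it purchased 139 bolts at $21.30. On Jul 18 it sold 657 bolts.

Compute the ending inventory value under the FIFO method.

Ending inventory = $5,467.30

Jul 18, 657 sold [FIFO — oldest first]: 91 @ $19.00 + 158 @ $16.50 + 161 @ $19.65 + 247 @ $16.60 = $11,599.85
Ending inventory: 151 @ $16.60 + 139 @ $21.30 = $5,467.30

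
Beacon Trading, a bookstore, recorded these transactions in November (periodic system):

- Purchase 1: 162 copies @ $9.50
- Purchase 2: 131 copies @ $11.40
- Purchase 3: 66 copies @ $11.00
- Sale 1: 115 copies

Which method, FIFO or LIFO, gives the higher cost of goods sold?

FIFO COGS: 115 @ $9.50 = $1,092.50
LIFO COGS: 66 @ $11.00 + 49 @ $11.40 = $1,284.60

LIFO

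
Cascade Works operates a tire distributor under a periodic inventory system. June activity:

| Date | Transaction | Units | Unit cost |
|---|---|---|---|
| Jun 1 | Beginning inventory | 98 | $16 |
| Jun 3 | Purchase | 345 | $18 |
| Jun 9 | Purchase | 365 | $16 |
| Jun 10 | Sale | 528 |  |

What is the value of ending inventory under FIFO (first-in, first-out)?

Jun 10, 528 sold [FIFO — oldest first]: 98 @ $16 + 345 @ $18 + 85 @ $16 = $9,138
Ending inventory: 280 @ $16 = $4,480

Ending inventory = $4,480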